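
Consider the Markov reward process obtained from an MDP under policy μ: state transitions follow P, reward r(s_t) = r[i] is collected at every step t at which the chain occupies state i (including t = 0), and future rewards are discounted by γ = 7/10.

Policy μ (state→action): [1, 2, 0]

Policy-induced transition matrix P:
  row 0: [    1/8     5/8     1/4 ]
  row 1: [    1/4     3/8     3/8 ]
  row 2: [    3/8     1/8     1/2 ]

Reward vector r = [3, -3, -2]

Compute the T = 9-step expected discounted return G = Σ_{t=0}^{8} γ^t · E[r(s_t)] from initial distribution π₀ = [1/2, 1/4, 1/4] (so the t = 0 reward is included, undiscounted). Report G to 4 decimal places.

t=0: π = [0.5000, 0.2500, 0.2500], E[r] = 0.2500, γ^t·E[r] = 0.250000, running G = 0.250000
t=1: π = [0.2188, 0.4375, 0.3438], E[r] = -1.3438, γ^t·E[r] = -0.940625, running G = -0.690625
t=2: π = [0.2656, 0.3438, 0.3906], E[r] = -1.0156, γ^t·E[r] = -0.497656, running G = -1.188281
t=3: π = [0.2656, 0.3438, 0.3906], E[r] = -1.0156, γ^t·E[r] = -0.348359, running G = -1.536641
t=4: π = [0.2656, 0.3438, 0.3906], E[r] = -1.0156, γ^t·E[r] = -0.243852, running G = -1.780492
t=5: π = [0.2656, 0.3438, 0.3906], E[r] = -1.0156, γ^t·E[r] = -0.170696, running G = -1.951188
t=6: π = [0.2656, 0.3438, 0.3906], E[r] = -1.0156, γ^t·E[r] = -0.119487, running G = -2.070676
t=7: π = [0.2656, 0.3438, 0.3906], E[r] = -1.0156, γ^t·E[r] = -0.083641, running G = -2.154317
t=8: π = [0.2656, 0.3438, 0.3906], E[r] = -1.0156, γ^t·E[r] = -0.058549, running G = -2.212865

G = -2.2129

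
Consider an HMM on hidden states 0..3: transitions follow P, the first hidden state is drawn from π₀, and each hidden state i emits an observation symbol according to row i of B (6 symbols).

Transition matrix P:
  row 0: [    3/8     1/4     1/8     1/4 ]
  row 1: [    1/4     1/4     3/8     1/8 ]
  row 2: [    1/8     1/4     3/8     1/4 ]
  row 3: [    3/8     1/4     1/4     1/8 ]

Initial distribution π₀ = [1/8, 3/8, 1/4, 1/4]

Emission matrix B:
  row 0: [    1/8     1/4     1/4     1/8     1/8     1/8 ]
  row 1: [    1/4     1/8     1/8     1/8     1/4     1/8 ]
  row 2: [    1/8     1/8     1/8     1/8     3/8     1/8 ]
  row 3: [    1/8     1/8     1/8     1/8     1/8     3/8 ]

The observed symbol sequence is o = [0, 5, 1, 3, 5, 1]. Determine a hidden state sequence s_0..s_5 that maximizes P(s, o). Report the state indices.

t=0: δ = [1.562e-02, 9.375e-02, 3.125e-02, 3.125e-02]  (obs o_0=0)
t=1: δ = [2.930e-03, 2.930e-03, 4.395e-03, 4.395e-03]  ψ = [1, 1, 1, 1]  (obs o_1=5)
t=2: δ = [4.120e-04, 1.373e-04, 2.060e-04, 1.373e-04]  ψ = [3, 2, 2, 2]  (obs o_2=1)
t=3: δ = [1.931e-05, 1.287e-05, 9.656e-06, 1.287e-05]  ψ = [0, 0, 2, 0]  (obs o_3=3)
t=4: δ = [9.052e-07, 6.035e-07, 6.035e-07, 1.810e-06]  ψ = [0, 0, 1, 0]  (obs o_4=5)
t=5: δ = [1.697e-07, 5.658e-08, 5.658e-08, 2.829e-08]  ψ = [3, 3, 3, 0]  (obs o_5=1)
backtrack: best end state = 0; path = [1, 3, 0, 0, 3, 0]

path = [1, 3, 0, 0, 3, 0]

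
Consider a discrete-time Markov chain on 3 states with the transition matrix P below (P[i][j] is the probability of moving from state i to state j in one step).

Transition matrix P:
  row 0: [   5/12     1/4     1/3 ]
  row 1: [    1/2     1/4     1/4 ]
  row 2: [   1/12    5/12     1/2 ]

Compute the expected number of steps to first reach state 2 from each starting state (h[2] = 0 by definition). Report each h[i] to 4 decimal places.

First-step conditioning: h[2] = 0; for i ≠ 2, h[i] = 1 + Σ_k P[i][k]·h[k].
  h[0] = 1 + 5/12·h[0] + 1/4·h[1]
  h[1] = 1 + 1/2·h[0] + 1/4·h[1]
Solving the 2×2 linear system over states ≠ 2 gives exactly h = [16/5, 52/15, 0] (h[2] = 0 is the target).

h = [3.2000, 3.4667, 0.0000]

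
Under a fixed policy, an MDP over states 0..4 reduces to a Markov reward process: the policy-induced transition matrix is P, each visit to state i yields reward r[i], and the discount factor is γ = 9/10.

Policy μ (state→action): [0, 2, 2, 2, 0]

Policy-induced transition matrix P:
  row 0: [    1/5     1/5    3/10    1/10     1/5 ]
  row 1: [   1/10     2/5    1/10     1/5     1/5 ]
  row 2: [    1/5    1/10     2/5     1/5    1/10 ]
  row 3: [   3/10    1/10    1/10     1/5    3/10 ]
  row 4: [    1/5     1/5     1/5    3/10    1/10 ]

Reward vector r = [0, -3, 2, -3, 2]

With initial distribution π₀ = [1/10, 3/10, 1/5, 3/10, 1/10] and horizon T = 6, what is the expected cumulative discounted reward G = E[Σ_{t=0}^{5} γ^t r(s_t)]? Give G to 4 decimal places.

G = -2.6905

t=0: π = [0.1000, 0.3000, 0.2000, 0.3000, 0.1000], E[r] = -1.2000, γ^t·E[r] = -1.200000, running G = -1.200000
t=1: π = [0.2000, 0.2100, 0.1900, 0.2000, 0.2000], E[r] = -0.4500, γ^t·E[r] = -0.405000, running G = -1.605000
t=2: π = [0.1990, 0.2030, 0.2170, 0.2000, 0.1810], E[r] = -0.4130, γ^t·E[r] = -0.334530, running G = -1.939530
t=3: π = [0.1997, 0.1989, 0.2230, 0.1982, 0.1802], E[r] = -0.3849, γ^t·E[r] = -0.280592, running G = -2.220122
t=4: π = [0.1999, 0.1977, 0.2249, 0.1981, 0.1795], E[r] = -0.3784, γ^t·E[r] = -0.248275, running G = -2.468397
t=5: π = [0.2000, 0.1972, 0.2254, 0.1980, 0.1794], E[r] = -0.3761, γ^t·E[r] = -0.222064, running G = -2.690461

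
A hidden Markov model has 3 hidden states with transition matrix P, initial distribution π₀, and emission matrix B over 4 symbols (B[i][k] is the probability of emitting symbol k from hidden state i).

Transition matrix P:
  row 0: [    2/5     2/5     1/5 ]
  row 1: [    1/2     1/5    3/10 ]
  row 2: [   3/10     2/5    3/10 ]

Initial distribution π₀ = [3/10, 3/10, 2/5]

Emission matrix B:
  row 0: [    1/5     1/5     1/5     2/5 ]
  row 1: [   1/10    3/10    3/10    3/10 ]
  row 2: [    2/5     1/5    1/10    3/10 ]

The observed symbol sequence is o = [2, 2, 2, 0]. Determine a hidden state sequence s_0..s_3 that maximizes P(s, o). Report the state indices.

path = [1, 0, 1, 2]

t=0: δ = [6.000e-02, 9.000e-02, 4.000e-02]  (obs o_0=2)
t=1: δ = [9.000e-03, 7.200e-03, 2.700e-03]  ψ = [1, 0, 1]  (obs o_1=2)
t=2: δ = [7.200e-04, 1.080e-03, 2.160e-04]  ψ = [0, 0, 1]  (obs o_2=2)
t=3: δ = [1.080e-04, 2.880e-05, 1.296e-04]  ψ = [1, 0, 1]  (obs o_3=0)
backtrack: best end state = 2; path = [1, 0, 1, 2]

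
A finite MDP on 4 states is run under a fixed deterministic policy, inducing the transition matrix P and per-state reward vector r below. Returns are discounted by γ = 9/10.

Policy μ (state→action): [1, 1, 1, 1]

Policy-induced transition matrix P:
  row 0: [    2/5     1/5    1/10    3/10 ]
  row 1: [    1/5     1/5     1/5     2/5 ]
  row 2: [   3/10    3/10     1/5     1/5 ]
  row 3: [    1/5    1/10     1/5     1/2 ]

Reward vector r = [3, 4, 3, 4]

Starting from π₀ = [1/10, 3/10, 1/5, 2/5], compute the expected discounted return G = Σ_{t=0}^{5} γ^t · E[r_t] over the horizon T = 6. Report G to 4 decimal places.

t=0: π = [0.1000, 0.3000, 0.2000, 0.4000], E[r] = 3.7000, γ^t·E[r] = 3.700000, running G = 3.700000
t=1: π = [0.2400, 0.1800, 0.1900, 0.3900], E[r] = 3.5700, γ^t·E[r] = 3.213000, running G = 6.913000
t=2: π = [0.2670, 0.1800, 0.1760, 0.3770], E[r] = 3.5570, γ^t·E[r] = 2.881170, running G = 9.794170
t=3: π = [0.2710, 0.1799, 0.1733, 0.3758], E[r] = 3.5557, γ^t·E[r] = 2.592105, running G = 12.386275
t=4: π = [0.2715, 0.1798, 0.1729, 0.3758], E[r] = 3.5556, γ^t·E[r] = 2.332809, running G = 14.719085
t=5: π = [0.2716, 0.1797, 0.1728, 0.3758], E[r] = 3.5556, γ^t·E[r] = 2.099521, running G = 16.818606

G = 16.8186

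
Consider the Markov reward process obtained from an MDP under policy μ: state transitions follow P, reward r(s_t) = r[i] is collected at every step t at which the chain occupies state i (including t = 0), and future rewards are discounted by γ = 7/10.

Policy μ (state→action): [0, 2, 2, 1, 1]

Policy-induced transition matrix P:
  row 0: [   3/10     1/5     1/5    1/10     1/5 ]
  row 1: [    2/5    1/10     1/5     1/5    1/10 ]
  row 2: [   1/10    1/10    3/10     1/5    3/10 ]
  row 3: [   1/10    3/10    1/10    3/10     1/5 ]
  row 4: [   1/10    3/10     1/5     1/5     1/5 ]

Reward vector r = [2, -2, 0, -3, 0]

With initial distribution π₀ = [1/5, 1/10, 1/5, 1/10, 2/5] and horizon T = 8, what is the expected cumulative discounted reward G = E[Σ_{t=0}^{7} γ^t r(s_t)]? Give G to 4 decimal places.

t=0: π = [0.2000, 0.1000, 0.2000, 0.1000, 0.4000], E[r] = -0.1000, γ^t·E[r] = -0.100000, running G = -0.100000
t=1: π = [0.1700, 0.2200, 0.2100, 0.1900, 0.2100], E[r] = -0.6700, γ^t·E[r] = -0.469000, running G = -0.569000
t=2: π = [0.2000, 0.1970, 0.2020, 0.2020, 0.1990], E[r] = -0.6000, γ^t·E[r] = -0.294000, running G = -0.863000
t=3: π = [0.1991, 0.2002, 0.2000, 0.2002, 0.2005], E[r] = -0.6028, γ^t·E[r] = -0.206760, running G = -1.069760
t=4: π = [0.1999, 0.2001, 0.2000, 0.2001, 0.2000], E[r] = -0.6007, γ^t·E[r] = -0.144221, running G = -1.213981
t=5: π = [0.2000, 0.2000, 0.2000, 0.2000, 0.2000], E[r] = -0.6001, γ^t·E[r] = -0.100859, running G = -1.314840
t=6: π = [0.2000, 0.2000, 0.2000, 0.2000, 0.2000], E[r] = -0.6000, γ^t·E[r] = -0.070591, running G = -1.385431
t=7: π = [0.2000, 0.2000, 0.2000, 0.2000, 0.2000], E[r] = -0.6000, γ^t·E[r] = -0.049413, running G = -1.434844

G = -1.4348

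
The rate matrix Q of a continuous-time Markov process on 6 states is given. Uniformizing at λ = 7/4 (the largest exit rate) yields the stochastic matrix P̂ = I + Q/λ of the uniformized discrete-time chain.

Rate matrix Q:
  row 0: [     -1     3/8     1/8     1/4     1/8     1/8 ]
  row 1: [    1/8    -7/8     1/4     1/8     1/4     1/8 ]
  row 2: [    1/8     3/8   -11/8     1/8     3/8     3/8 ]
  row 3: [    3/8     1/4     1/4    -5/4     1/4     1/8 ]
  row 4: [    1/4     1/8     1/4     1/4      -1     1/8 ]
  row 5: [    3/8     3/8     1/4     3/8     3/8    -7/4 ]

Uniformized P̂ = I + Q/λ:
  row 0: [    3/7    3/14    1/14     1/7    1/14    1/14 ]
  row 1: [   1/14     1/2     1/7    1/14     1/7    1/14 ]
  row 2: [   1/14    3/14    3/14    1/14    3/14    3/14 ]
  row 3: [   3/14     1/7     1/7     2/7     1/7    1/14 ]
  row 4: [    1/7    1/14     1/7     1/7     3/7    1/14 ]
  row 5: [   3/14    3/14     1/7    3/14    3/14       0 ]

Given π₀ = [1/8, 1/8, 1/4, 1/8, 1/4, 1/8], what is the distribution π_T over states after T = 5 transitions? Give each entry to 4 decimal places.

t=0: π = [0.1250, 0.1250, 0.2500, 0.1250, 0.2500, 0.1250]
t=1: π = [0.1696, 0.2054, 0.1518, 0.1429, 0.2321, 0.0982]
t=2: π = [0.1830, 0.2296, 0.1416, 0.1448, 0.2149, 0.0861]
t=3: π = [0.1851, 0.2388, 0.1399, 0.1432, 0.2075, 0.0855]
t=4: π = [0.1850, 0.2427, 0.1396, 0.1424, 0.2050, 0.0853]
t=5: π = [0.1847, 0.2442, 0.1396, 0.1420, 0.2043, 0.0853]

π = [0.1847, 0.2442, 0.1396, 0.1420, 0.2043, 0.0853]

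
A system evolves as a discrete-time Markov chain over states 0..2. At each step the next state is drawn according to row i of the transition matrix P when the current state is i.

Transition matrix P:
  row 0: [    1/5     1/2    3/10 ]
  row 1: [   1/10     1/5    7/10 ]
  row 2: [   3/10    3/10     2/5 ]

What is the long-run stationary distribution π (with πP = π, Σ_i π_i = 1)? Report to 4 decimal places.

π = [0.2160, 0.3120, 0.4720]

Balance equations π_j = Σ_i π_i·P[i][j]:
  π_0 = 1/5·π_0 + 1/10·π_1 + 3/10·π_2
  π_1 = 1/2·π_0 + 1/5·π_1 + 3/10·π_2
  normalize: π_0 + π_1 + π_2 = 1
Solving the linear system gives exactly π = [27/125, 39/125, 59/125].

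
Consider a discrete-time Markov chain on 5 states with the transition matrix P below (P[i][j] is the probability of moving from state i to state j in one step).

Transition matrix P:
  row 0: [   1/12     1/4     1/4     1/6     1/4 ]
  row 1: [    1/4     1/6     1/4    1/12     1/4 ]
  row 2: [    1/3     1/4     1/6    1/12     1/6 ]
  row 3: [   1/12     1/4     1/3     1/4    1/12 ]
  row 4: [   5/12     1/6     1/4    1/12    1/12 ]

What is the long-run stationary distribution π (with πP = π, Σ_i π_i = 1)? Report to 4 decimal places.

π = [0.2394, 0.2170, 0.2403, 0.1239, 0.1794]

Balance equations π_j = Σ_i π_i·P[i][j]:
  π_0 = 1/12·π_0 + 1/4·π_1 + 1/3·π_2 + 1/12·π_3 + 5/12·π_4
  π_1 = 1/4·π_0 + 1/6·π_1 + 1/4·π_2 + 1/4·π_3 + 1/6·π_4
  π_2 = 1/4·π_0 + 1/4·π_1 + 1/6·π_2 + 1/3·π_3 + 1/4·π_4
  π_3 = 1/6·π_0 + 1/12·π_1 + 1/12·π_2 + 1/4·π_3 + 1/12·π_4
  normalize: π_0 + π_1 + π_2 + π_3 + π_4 = 1
Solving the linear system gives exactly π = [1549/6471, 156/719, 1555/6471, 802/6471, 129/719].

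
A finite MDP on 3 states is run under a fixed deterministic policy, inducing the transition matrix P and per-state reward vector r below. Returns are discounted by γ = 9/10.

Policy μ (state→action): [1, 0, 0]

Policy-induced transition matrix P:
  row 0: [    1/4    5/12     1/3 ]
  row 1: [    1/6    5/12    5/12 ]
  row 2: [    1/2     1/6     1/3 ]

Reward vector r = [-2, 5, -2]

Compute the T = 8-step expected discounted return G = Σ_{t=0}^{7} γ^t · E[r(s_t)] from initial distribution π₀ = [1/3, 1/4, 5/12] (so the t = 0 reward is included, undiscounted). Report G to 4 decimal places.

t=0: π = [0.3333, 0.2500, 0.4167], E[r] = -0.2500, γ^t·E[r] = -0.250000, running G = -0.250000
t=1: π = [0.3333, 0.3125, 0.3542], E[r] = 0.1875, γ^t·E[r] = 0.168750, running G = -0.081250
t=2: π = [0.3125, 0.3281, 0.3594], E[r] = 0.2969, γ^t·E[r] = 0.240469, running G = 0.159219
t=3: π = [0.3125, 0.3268, 0.3607], E[r] = 0.2878, γ^t·E[r] = 0.209777, running G = 0.368996
t=4: π = [0.3129, 0.3265, 0.3606], E[r] = 0.2855, γ^t·E[r] = 0.187305, running G = 0.556301
t=5: π = [0.3129, 0.3265, 0.3605], E[r] = 0.2857, γ^t·E[r] = 0.168686, running G = 0.724987
t=6: π = [0.3129, 0.3265, 0.3605], E[r] = 0.2857, γ^t·E[r] = 0.151843, running G = 0.876830
t=7: π = [0.3129, 0.3265, 0.3605], E[r] = 0.2857, γ^t·E[r] = 0.136657, running G = 1.013486

G = 1.0135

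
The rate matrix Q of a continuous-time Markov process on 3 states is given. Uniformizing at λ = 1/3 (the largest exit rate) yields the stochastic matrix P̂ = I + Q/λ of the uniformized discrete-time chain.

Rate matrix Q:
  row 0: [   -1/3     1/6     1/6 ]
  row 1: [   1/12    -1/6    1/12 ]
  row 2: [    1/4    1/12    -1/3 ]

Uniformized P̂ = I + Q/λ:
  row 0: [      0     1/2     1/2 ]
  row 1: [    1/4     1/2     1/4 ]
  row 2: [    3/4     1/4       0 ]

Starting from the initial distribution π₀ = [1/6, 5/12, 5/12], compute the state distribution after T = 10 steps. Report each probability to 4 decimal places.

t=0: π = [0.1667, 0.4167, 0.4167]
t=1: π = [0.4167, 0.3958, 0.1875]
t=2: π = [0.2396, 0.4531, 0.3073]
t=3: π = [0.3438, 0.4232, 0.2331]
t=4: π = [0.2806, 0.4417, 0.2777]
t=5: π = [0.3187, 0.4306, 0.2507]
t=6: π = [0.2957, 0.4373, 0.2670]
t=7: π = [0.3096, 0.4333, 0.2572]
t=8: π = [0.3012, 0.4357, 0.2631]
t=9: π = [0.3063, 0.4342, 0.2595]
t=10: π = [0.3032, 0.4351, 0.2617]

π = [0.3032, 0.4351, 0.2617]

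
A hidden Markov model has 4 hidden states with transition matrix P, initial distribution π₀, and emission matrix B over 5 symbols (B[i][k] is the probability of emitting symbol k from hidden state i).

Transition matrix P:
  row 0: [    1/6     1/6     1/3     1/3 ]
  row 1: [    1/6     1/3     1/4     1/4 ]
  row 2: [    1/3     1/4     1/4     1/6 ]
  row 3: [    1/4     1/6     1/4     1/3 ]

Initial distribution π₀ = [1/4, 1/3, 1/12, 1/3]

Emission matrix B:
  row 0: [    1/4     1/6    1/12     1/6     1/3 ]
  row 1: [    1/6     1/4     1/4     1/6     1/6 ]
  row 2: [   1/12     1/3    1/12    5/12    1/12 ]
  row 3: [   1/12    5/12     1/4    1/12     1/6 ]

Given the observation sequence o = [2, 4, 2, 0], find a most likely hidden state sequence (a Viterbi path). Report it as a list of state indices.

t=0: δ = [2.083e-02, 8.333e-02, 6.944e-03, 8.333e-02]  (obs o_0=2)
t=1: δ = [6.944e-03, 4.630e-03, 1.736e-03, 4.630e-03]  ψ = [3, 1, 1, 3]  (obs o_1=4)
t=2: δ = [9.645e-05, 3.858e-04, 1.929e-04, 5.787e-04]  ψ = [0, 1, 0, 0]  (obs o_2=2)
t=3: δ = [3.617e-05, 2.143e-05, 1.206e-05, 1.608e-05]  ψ = [3, 1, 3, 3]  (obs o_3=0)
backtrack: best end state = 0; path = [3, 0, 3, 0]

path = [3, 0, 3, 0]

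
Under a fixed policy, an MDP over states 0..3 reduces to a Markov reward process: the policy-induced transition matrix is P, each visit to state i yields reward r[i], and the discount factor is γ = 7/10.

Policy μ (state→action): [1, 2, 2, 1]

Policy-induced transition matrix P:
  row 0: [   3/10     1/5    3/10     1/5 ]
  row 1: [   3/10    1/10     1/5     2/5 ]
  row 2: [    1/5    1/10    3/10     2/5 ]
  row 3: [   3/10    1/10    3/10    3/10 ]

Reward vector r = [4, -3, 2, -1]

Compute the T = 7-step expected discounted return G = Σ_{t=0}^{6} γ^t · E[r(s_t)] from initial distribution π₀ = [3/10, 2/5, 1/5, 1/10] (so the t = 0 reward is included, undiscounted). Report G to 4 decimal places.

G = 2.2590

t=0: π = [0.3000, 0.4000, 0.2000, 0.1000], E[r] = 0.3000, γ^t·E[r] = 0.300000, running G = 0.300000
t=1: π = [0.2800, 0.1300, 0.2600, 0.3300], E[r] = 0.9200, γ^t·E[r] = 0.644000, running G = 0.944000
t=2: π = [0.2740, 0.1280, 0.2870, 0.3110], E[r] = 0.9750, γ^t·E[r] = 0.477750, running G = 1.421750
t=3: π = [0.2713, 0.1274, 0.2872, 0.3141], E[r] = 0.9633, γ^t·E[r] = 0.330412, running G = 1.752162
t=4: π = [0.2713, 0.1271, 0.2873, 0.3143], E[r] = 0.9639, γ^t·E[r] = 0.231437, running G = 1.983599
t=5: π = [0.2713, 0.1271, 0.2873, 0.3143], E[r] = 0.9640, γ^t·E[r] = 0.162015, running G = 2.145614
t=6: π = [0.2713, 0.1271, 0.2873, 0.3143], E[r] = 0.9640, γ^t·E[r] = 0.113409, running G = 2.259024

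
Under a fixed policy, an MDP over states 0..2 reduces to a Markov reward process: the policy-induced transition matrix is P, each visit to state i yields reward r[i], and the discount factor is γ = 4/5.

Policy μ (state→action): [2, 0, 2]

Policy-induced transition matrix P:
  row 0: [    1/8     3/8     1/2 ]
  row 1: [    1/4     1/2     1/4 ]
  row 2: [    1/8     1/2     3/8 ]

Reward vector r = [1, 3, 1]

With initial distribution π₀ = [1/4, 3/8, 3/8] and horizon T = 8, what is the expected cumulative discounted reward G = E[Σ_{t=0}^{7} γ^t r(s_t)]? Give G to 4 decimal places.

G = 7.9155

t=0: π = [0.2500, 0.3750, 0.3750], E[r] = 1.7500, γ^t·E[r] = 1.750000, running G = 1.750000
t=1: π = [0.1719, 0.4688, 0.3594], E[r] = 1.9375, γ^t·E[r] = 1.550000, running G = 3.300000
t=2: π = [0.1836, 0.4785, 0.3379], E[r] = 1.9570, γ^t·E[r] = 1.252500, running G = 4.552500
t=3: π = [0.1848, 0.4771, 0.3381], E[r] = 1.9541, γ^t·E[r] = 1.000500, running G = 5.553000
t=4: π = [0.1846, 0.4769, 0.3385], E[r] = 1.9538, γ^t·E[r] = 0.800275, running G = 6.353275
t=5: π = [0.1846, 0.4769, 0.3385], E[r] = 1.9538, γ^t·E[r] = 0.640235, running G = 6.993510
t=6: π = [0.1846, 0.4769, 0.3385], E[r] = 1.9538, γ^t·E[r] = 0.512189, running G = 7.505699
t=7: π = [0.1846, 0.4769, 0.3385], E[r] = 1.9538, γ^t·E[r] = 0.409751, running G = 7.915451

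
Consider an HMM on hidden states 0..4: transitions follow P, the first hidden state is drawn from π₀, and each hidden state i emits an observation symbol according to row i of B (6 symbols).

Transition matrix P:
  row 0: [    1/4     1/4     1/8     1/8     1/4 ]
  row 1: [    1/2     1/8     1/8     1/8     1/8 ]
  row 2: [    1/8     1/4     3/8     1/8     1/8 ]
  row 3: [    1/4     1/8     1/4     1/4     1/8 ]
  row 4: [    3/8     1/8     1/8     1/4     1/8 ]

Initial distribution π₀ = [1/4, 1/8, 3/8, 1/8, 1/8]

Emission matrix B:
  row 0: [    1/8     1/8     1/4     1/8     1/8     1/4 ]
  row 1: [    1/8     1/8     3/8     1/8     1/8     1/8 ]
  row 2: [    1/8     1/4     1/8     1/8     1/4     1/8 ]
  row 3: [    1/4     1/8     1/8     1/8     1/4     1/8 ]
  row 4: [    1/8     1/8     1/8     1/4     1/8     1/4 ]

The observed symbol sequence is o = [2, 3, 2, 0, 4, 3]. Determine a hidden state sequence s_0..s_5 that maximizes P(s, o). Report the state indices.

path = [0, 4, 0, 1, 0, 4]

t=0: δ = [6.250e-02, 4.688e-02, 4.688e-02, 1.562e-02, 1.562e-02]  (obs o_0=2)
t=1: δ = [2.930e-03, 1.953e-03, 2.197e-03, 9.766e-04, 3.906e-03]  ψ = [1, 0, 2, 0, 0]  (obs o_1=3)
t=2: δ = [3.662e-04, 2.747e-04, 1.030e-04, 1.221e-04, 9.155e-05]  ψ = [4, 0, 2, 4, 0]  (obs o_2=2)
t=3: δ = [1.717e-05, 1.144e-05, 5.722e-06, 1.144e-05, 1.144e-05]  ψ = [1, 0, 0, 0, 0]  (obs o_3=0)
t=4: δ = [7.153e-07, 5.364e-07, 7.153e-07, 7.153e-07, 5.364e-07]  ψ = [1, 0, 3, 3, 0]  (obs o_4=4)
t=5: δ = [3.353e-08, 2.235e-08, 3.353e-08, 2.235e-08, 4.470e-08]  ψ = [1, 0, 2, 3, 0]  (obs o_5=3)
backtrack: best end state = 4; path = [0, 4, 0, 1, 0, 4]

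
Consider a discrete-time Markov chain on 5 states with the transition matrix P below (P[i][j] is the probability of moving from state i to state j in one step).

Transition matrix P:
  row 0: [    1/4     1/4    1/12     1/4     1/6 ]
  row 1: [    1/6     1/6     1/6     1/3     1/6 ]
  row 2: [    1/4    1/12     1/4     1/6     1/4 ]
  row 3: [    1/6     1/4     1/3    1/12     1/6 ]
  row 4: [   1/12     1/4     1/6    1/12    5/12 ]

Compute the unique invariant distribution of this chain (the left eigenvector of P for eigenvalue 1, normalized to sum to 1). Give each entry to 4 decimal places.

π = [0.1776, 0.2003, 0.1983, 0.1795, 0.2443]

Balance equations π_j = Σ_i π_i·P[i][j]:
  π_0 = 1/4·π_0 + 1/6·π_1 + 1/4·π_2 + 1/6·π_3 + 1/12·π_4
  π_1 = 1/4·π_0 + 1/6·π_1 + 1/12·π_2 + 1/4·π_3 + 1/4·π_4
  π_2 = 1/12·π_0 + 1/6·π_1 + 1/4·π_2 + 1/3·π_3 + 1/6·π_4
  π_3 = 1/4·π_0 + 1/3·π_1 + 1/6·π_2 + 1/12·π_3 + 1/12·π_4
  normalize: π_0 + π_1 + π_2 + π_3 + π_4 = 1
Solving the linear system gives exactly π = [3008/16933, 3391/16933, 3358/16933, 3040/16933, 4136/16933].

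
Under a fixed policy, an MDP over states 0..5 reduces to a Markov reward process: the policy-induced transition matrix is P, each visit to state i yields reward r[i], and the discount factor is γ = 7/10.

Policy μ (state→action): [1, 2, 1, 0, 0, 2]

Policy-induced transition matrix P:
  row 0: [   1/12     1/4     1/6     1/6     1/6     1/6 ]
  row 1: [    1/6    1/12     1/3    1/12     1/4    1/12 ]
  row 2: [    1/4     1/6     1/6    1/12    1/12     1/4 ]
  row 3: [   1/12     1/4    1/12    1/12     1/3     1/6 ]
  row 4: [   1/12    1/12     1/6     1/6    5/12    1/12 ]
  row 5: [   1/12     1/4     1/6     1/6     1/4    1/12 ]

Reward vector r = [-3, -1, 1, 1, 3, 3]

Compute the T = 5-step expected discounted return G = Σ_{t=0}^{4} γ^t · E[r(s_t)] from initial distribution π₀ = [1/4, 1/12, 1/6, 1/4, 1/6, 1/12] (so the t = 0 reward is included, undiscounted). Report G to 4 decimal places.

G = 2.0248

t=0: π = [0.2500, 0.0833, 0.1667, 0.2500, 0.1667, 0.0833], E[r] = 0.3333, γ^t·E[r] = 0.333333, running G = 0.333333
t=1: π = [0.1181, 0.1944, 0.1597, 0.1250, 0.2500, 0.1528], E[r] = 0.9444, γ^t·E[r] = 0.661111, running G = 0.994444
t=2: π = [0.1262, 0.1626, 0.1887, 0.1267, 0.2656, 0.1302], E[r] = 0.9618, γ^t·E[r] = 0.471285, running G = 1.465729
t=3: π = [0.1283, 0.1629, 0.1832, 0.1268, 0.2629, 0.1359], E[r] = 0.9583, γ^t·E[r] = 0.328708, running G = 1.794438
t=4: π = [0.1274, 0.1638, 0.1832, 0.1273, 0.2632, 0.1351], E[r] = 0.9593, γ^t·E[r] = 0.230318, running G = 2.024755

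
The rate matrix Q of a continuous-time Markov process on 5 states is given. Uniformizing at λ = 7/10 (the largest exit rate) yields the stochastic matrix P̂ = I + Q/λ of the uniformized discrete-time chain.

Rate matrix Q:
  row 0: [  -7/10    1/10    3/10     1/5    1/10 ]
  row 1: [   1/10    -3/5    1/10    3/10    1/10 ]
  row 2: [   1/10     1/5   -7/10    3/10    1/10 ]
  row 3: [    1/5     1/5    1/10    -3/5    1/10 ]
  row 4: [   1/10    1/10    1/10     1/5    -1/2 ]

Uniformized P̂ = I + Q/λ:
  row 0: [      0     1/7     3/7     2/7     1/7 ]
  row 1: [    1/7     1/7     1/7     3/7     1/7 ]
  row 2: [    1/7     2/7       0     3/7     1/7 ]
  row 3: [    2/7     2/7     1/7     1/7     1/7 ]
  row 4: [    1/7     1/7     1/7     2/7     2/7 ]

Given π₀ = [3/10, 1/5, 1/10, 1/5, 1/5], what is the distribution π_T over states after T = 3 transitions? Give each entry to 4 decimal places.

π = [0.1618, 0.2070, 0.1694, 0.2950, 0.1668]

t=0: π = [0.3000, 0.2000, 0.1000, 0.2000, 0.2000]
t=1: π = [0.1286, 0.1857, 0.2143, 0.3000, 0.1714]
t=2: π = [0.1673, 0.2163, 0.1490, 0.3000, 0.1673]
t=3: π = [0.1618, 0.2070, 0.1694, 0.2950, 0.1668]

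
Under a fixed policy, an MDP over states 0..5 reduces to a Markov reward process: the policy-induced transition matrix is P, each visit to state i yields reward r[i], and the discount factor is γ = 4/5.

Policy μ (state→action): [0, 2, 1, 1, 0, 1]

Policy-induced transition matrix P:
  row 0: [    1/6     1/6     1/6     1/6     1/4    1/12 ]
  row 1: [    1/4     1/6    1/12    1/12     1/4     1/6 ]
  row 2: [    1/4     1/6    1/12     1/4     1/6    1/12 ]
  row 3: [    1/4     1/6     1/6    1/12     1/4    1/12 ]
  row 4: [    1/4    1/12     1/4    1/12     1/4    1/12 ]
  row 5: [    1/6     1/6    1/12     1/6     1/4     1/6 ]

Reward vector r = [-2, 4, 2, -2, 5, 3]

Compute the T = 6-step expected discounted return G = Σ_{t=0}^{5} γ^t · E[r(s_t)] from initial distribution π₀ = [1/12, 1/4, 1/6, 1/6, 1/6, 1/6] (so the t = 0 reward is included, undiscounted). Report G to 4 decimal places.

G = 6.6939

t=0: π = [0.0833, 0.2500, 0.1667, 0.1667, 0.1667, 0.1667], E[r] = 2.1667, γ^t·E[r] = 2.166667, running G = 2.166667
t=1: π = [0.2292, 0.1528, 0.1319, 0.1319, 0.2361, 0.1181], E[r] = 1.6875, γ^t·E[r] = 1.350000, running G = 3.516667
t=2: π = [0.2211, 0.1470, 0.1528, 0.1343, 0.2390, 0.1059], E[r] = 1.6956, γ^t·E[r] = 1.085185, running G = 4.601852
t=3: π = [0.2228, 0.1467, 0.1528, 0.1360, 0.2373, 0.1044], E[r] = 1.6745, γ^t·E[r] = 0.857358, running G = 5.459210
t=4: π = [0.2227, 0.1469, 0.1528, 0.1361, 0.2373, 0.1043], E[r] = 1.6747, γ^t·E[r] = 0.685946, running G = 6.145156
t=5: π = [0.2228, 0.1469, 0.1528, 0.1360, 0.2373, 0.1043], E[r] = 1.6747, γ^t·E[r] = 0.548757, running G = 6.693912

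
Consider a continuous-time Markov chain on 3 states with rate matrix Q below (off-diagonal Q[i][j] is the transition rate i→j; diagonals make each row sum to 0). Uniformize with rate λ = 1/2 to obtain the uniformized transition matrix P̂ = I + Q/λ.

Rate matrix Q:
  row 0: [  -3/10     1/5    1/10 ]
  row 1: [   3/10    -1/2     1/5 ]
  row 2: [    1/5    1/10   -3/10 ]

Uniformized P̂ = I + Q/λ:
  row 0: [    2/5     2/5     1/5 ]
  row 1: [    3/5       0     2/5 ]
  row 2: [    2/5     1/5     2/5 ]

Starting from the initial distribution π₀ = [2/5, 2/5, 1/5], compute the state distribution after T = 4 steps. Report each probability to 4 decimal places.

π = [0.4474, 0.2429, 0.3098]

t=0: π = [0.4000, 0.4000, 0.2000]
t=1: π = [0.4800, 0.2000, 0.3200]
t=2: π = [0.4400, 0.2560, 0.3040]
t=3: π = [0.4512, 0.2368, 0.3120]
t=4: π = [0.4474, 0.2429, 0.3098]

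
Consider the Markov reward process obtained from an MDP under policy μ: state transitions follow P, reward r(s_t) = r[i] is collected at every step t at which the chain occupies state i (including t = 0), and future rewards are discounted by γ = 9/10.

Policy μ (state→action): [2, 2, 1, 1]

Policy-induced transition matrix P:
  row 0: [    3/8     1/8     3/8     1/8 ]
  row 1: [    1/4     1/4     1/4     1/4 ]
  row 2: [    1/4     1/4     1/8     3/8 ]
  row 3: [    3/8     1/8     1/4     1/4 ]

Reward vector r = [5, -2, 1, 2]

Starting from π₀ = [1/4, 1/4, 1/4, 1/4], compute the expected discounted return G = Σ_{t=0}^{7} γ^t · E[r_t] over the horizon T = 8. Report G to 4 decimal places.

t=0: π = [0.2500, 0.2500, 0.2500, 0.2500], E[r] = 1.5000, γ^t·E[r] = 1.500000, running G = 1.500000
t=1: π = [0.3125, 0.1875, 0.2500, 0.2500], E[r] = 1.9375, γ^t·E[r] = 1.743750, running G = 3.243750
t=2: π = [0.3203, 0.1797, 0.2578, 0.2422], E[r] = 1.9844, γ^t·E[r] = 1.607344, running G = 4.851094
t=3: π = [0.3203, 0.1797, 0.2578, 0.2422], E[r] = 1.9844, γ^t·E[r] = 1.446609, running G = 6.297703
t=4: π = [0.3203, 0.1797, 0.2578, 0.2422], E[r] = 1.9844, γ^t·E[r] = 1.301948, running G = 7.599652
t=5: π = [0.3203, 0.1797, 0.2578, 0.2422], E[r] = 1.9844, γ^t·E[r] = 1.171754, running G = 8.771405
t=6: π = [0.3203, 0.1797, 0.2578, 0.2422], E[r] = 1.9844, γ^t·E[r] = 1.054578, running G = 9.825983
t=7: π = [0.3203, 0.1797, 0.2578, 0.2422], E[r] = 1.9844, γ^t·E[r] = 0.949120, running G = 10.775104

G = 10.7751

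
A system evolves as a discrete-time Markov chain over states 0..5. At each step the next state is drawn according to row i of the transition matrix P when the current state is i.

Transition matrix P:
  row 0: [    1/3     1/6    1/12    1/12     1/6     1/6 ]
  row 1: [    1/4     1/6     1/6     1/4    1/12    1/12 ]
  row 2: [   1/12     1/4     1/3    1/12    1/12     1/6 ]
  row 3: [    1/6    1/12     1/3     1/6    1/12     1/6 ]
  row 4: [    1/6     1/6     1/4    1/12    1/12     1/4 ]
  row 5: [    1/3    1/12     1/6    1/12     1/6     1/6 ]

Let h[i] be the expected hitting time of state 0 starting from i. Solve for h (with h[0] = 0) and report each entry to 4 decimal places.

First-step conditioning: h[0] = 0; for i ≠ 0, h[i] = 1 + Σ_k P[i][k]·h[k].
  h[1] = 1 + 1/6·h[1] + 1/6·h[2] + 1/4·h[3] + 1/12·h[4] + 1/12·h[5]
  h[2] = 1 + 1/4·h[1] + 1/3·h[2] + 1/12·h[3] + 1/12·h[4] + 1/6·h[5]
  h[3] = 1 + 1/12·h[1] + 1/3·h[2] + 1/6·h[3] + 1/12·h[4] + 1/6·h[5]
  h[4] = 1 + 1/6·h[1] + 1/4·h[2] + 1/12·h[3] + 1/12·h[4] + 1/4·h[5]
  h[5] = 1 + 1/12·h[1] + 1/6·h[2] + 1/12·h[3] + 1/6·h[4] + 1/6·h[5]
Solving the 5×5 linear system over states ≠ 0 gives exactly h = [0, 212652/42715, 248952/42715, 46584/8543, 226392/42715, 190884/42715] (h[0] = 0 is the target).

h = [0.0000, 4.9784, 5.8282, 5.4529, 5.3001, 4.4688]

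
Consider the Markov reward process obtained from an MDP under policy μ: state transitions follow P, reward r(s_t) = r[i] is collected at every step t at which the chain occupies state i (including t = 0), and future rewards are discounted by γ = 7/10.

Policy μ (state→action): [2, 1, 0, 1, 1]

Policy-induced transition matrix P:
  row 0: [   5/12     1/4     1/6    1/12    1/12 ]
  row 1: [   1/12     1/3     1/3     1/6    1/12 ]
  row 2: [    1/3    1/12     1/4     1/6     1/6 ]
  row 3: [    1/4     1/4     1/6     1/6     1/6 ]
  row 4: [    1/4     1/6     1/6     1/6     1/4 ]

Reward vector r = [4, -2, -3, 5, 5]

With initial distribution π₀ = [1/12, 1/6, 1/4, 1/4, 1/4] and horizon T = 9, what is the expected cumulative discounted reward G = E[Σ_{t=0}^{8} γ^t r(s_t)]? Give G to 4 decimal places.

t=0: π = [0.0833, 0.1667, 0.2500, 0.2500, 0.2500], E[r] = 1.7500, γ^t·E[r] = 1.750000, running G = 1.750000
t=1: π = [0.2569, 0.2014, 0.2153, 0.1597, 0.1667], E[r] = 1.6111, γ^t·E[r] = 1.127778, running G = 2.877778
t=2: π = [0.2772, 0.2170, 0.2182, 0.1453, 0.1424], E[r] = 1.4583, γ^t·E[r] = 0.714583, running G = 3.592361
t=3: π = [0.2782, 0.2199, 0.2210, 0.1436, 0.1373], E[r] = 1.4146, γ^t·E[r] = 0.485222, running G = 4.077583
t=4: π = [0.2781, 0.2200, 0.2217, 0.1435, 0.1366], E[r] = 1.4078, γ^t·E[r] = 0.338002, running G = 4.415585
t=5: π = [0.2782, 0.2200, 0.2218, 0.1435, 0.1365], E[r] = 1.4073, γ^t·E[r] = 0.236527, running G = 4.652112
t=6: π = [0.2782, 0.2200, 0.2218, 0.1435, 0.1365], E[r] = 1.4074, γ^t·E[r] = 0.165577, running G = 4.817688
t=7: π = [0.2782, 0.2200, 0.2218, 0.1435, 0.1365], E[r] = 1.4074, γ^t·E[r] = 0.115905, running G = 4.933593
t=8: π = [0.2782, 0.2200, 0.2218, 0.1435, 0.1365], E[r] = 1.4074, γ^t·E[r] = 0.081134, running G = 5.014727

G = 5.0147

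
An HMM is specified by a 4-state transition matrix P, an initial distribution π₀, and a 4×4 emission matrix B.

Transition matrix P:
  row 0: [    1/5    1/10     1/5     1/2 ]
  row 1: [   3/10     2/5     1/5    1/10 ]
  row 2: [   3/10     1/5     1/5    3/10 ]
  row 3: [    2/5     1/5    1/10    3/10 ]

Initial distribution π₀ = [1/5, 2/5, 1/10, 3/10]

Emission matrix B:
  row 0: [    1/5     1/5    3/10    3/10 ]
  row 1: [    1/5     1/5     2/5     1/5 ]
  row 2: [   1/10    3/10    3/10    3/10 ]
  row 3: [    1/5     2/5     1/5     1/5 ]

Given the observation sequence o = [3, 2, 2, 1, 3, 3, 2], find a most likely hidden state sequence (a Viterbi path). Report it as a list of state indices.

t=0: δ = [6.000e-02, 8.000e-02, 3.000e-02, 6.000e-02]  (obs o_0=3)
t=1: δ = [7.200e-03, 1.280e-02, 4.800e-03, 6.000e-03]  ψ = [1, 1, 1, 0]  (obs o_1=2)
t=2: δ = [1.152e-03, 2.048e-03, 7.680e-04, 7.200e-04]  ψ = [1, 1, 1, 0]  (obs o_2=2)
t=3: δ = [1.229e-04, 1.638e-04, 1.229e-04, 2.304e-04]  ψ = [1, 1, 1, 0]  (obs o_3=1)
t=4: δ = [2.765e-05, 1.311e-05, 9.830e-06, 1.382e-05]  ψ = [3, 1, 1, 3]  (obs o_4=3)
t=5: δ = [1.659e-06, 1.049e-06, 1.659e-06, 2.765e-06]  ψ = [0, 1, 0, 0]  (obs o_5=3)
t=6: δ = [3.318e-07, 2.212e-07, 9.953e-08, 1.659e-07]  ψ = [3, 3, 0, 0]  (obs o_6=2)
backtrack: best end state = 0; path = [1, 1, 0, 3, 0, 3, 0]

path = [1, 1, 0, 3, 0, 3, 0]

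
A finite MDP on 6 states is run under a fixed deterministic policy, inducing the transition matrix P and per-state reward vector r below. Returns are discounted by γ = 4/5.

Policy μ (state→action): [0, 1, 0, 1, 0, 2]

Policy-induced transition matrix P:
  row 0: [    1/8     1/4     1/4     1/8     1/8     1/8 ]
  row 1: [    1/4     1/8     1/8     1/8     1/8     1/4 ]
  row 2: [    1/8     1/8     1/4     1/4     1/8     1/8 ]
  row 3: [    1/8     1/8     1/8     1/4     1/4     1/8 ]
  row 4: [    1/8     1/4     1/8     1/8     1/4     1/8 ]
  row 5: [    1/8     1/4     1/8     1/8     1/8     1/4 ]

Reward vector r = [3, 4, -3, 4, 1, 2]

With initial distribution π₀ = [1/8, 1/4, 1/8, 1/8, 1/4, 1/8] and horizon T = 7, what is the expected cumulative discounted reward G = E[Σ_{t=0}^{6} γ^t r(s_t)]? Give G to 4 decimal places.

G = 7.5251

t=0: π = [0.1250, 0.2500, 0.1250, 0.1250, 0.2500, 0.1250], E[r] = 2.0000, γ^t·E[r] = 2.000000, running G = 2.000000
t=1: π = [0.1563, 0.1875, 0.1563, 0.1563, 0.1719, 0.1719], E[r] = 1.8906, γ^t·E[r] = 1.512500, running G = 3.512500
t=2: π = [0.1484, 0.1875, 0.1641, 0.1641, 0.1660, 0.1699], E[r] = 1.8652, γ^t·E[r] = 1.193750, running G = 4.706250
t=3: π = [0.1484, 0.1855, 0.1641, 0.1660, 0.1663, 0.1697], E[r] = 1.8650, γ^t·E[r] = 0.954875, running G = 5.661125
t=4: π = [0.1482, 0.1855, 0.1641, 0.1663, 0.1665, 0.1694], E[r] = 1.8650, γ^t·E[r] = 0.763888, running G = 6.425013
t=5: π = [0.1482, 0.1855, 0.1640, 0.1663, 0.1666, 0.1694], E[r] = 1.8650, γ^t·E[r] = 0.611139, running G = 7.036151
t=6: π = [0.1482, 0.1855, 0.1640, 0.1663, 0.1666, 0.1694], E[r] = 1.8651, γ^t·E[r] = 0.488914, running G = 7.525065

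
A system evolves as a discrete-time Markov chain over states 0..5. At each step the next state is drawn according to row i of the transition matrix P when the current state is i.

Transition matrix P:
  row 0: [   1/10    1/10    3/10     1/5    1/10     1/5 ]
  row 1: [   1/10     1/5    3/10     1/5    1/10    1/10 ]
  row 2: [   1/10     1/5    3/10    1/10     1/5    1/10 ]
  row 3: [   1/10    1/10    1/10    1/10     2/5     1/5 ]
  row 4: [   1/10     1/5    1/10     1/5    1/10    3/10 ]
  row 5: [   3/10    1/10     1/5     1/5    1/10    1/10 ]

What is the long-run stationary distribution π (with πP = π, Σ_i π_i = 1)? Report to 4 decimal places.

π = [0.1327, 0.1542, 0.2172, 0.1621, 0.1703, 0.1635]

Balance equations π_j = Σ_i π_i·P[i][j]:
  π_0 = 1/10·π_0 + 1/10·π_1 + 1/10·π_2 + 1/10·π_3 + 1/10·π_4 + 3/10·π_5
  π_1 = 1/10·π_0 + 1/5·π_1 + 1/5·π_2 + 1/10·π_3 + 1/5·π_4 + 1/10·π_5
  π_2 = 3/10·π_0 + 3/10·π_1 + 3/10·π_2 + 1/10·π_3 + 1/10·π_4 + 1/5·π_5
  π_3 = 1/5·π_0 + 1/5·π_1 + 1/10·π_2 + 1/10·π_3 + 1/5·π_4 + 1/5·π_5
  π_4 = 1/10·π_0 + 1/10·π_1 + 1/5·π_2 + 2/5·π_3 + 1/10·π_4 + 1/10·π_5
  normalize: π_0 + π_1 + π_2 + π_3 + π_4 + π_5 = 1
Solving the linear system gives exactly π = [7131/53734, 4142/26867, 11669/53734, 8709/53734, 9153/53734, 4394/26867].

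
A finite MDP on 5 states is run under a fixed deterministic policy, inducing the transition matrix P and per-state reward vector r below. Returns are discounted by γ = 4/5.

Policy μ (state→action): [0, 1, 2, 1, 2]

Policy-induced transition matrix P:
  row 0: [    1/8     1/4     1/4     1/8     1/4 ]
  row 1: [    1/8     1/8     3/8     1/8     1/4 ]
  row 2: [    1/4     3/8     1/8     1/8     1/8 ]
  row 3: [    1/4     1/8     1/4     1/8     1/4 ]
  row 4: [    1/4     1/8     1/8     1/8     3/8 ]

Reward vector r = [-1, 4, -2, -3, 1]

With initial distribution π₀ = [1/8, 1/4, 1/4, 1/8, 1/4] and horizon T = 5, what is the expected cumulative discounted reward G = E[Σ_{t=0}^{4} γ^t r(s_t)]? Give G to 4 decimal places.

t=0: π = [0.1250, 0.2500, 0.2500, 0.1250, 0.2500], E[r] = 0.2500, γ^t·E[r] = 0.250000, running G = 0.250000
t=1: π = [0.2031, 0.2031, 0.2188, 0.1250, 0.2500], E[r] = 0.0469, γ^t·E[r] = 0.037500, running G = 0.287500
t=2: π = [0.1992, 0.2051, 0.2168, 0.1250, 0.2539], E[r] = 0.0664, γ^t·E[r] = 0.042500, running G = 0.330000
t=3: π = [0.1995, 0.2041, 0.2168, 0.1250, 0.2546], E[r] = 0.0630, γ^t·E[r] = 0.032250, running G = 0.362250
t=4: π = [0.1996, 0.2041, 0.2166, 0.1250, 0.2547], E[r] = 0.0635, γ^t·E[r] = 0.026025, running G = 0.388275

G = 0.3883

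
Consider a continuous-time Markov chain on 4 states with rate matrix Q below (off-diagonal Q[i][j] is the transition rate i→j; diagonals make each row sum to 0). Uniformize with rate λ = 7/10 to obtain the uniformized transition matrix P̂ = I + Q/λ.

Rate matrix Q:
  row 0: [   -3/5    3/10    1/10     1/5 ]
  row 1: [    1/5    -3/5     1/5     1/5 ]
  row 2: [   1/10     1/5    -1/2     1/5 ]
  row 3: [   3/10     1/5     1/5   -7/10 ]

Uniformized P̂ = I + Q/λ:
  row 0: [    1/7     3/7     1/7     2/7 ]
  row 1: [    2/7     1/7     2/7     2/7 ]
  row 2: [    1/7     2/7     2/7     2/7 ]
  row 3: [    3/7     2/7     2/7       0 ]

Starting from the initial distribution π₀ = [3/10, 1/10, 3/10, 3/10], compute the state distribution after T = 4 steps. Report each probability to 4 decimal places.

π = [0.2460, 0.2809, 0.2504, 0.2227]

t=0: π = [0.3000, 0.1000, 0.3000, 0.3000]
t=1: π = [0.2429, 0.3143, 0.2429, 0.2000]
t=2: π = [0.2449, 0.2755, 0.2510, 0.2286]
t=3: π = [0.2475, 0.2813, 0.2507, 0.2204]
t=4: π = [0.2460, 0.2809, 0.2504, 0.2227]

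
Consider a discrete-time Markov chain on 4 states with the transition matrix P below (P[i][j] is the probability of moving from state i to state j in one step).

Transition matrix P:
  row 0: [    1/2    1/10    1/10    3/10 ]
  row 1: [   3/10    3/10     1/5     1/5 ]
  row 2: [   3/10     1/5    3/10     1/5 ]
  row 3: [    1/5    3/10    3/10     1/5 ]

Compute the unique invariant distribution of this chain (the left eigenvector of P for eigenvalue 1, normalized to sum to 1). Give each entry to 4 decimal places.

π = [0.3457, 0.2099, 0.2099, 0.2346]

Balance equations π_j = Σ_i π_i·P[i][j]:
  π_0 = 1/2·π_0 + 3/10·π_1 + 3/10·π_2 + 1/5·π_3
  π_1 = 1/10·π_0 + 3/10·π_1 + 1/5·π_2 + 3/10·π_3
  π_2 = 1/10·π_0 + 1/5·π_1 + 3/10·π_2 + 3/10·π_3
  normalize: π_0 + π_1 + π_2 + π_3 = 1
Solving the linear system gives exactly π = [28/81, 17/81, 17/81, 19/81].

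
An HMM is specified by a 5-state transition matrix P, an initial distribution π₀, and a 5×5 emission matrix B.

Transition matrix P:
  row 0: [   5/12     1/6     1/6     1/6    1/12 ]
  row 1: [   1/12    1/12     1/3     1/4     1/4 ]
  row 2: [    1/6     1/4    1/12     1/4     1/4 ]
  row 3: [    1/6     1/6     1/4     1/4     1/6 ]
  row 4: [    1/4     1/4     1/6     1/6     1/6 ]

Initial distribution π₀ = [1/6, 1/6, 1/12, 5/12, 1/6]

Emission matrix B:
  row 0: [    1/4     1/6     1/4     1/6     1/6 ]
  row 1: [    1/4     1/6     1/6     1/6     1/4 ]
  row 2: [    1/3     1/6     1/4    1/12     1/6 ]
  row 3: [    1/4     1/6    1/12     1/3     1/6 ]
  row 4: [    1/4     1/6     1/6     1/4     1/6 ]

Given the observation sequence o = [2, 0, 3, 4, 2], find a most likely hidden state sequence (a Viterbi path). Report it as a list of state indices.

t=0: δ = [4.167e-02, 2.778e-02, 2.083e-02, 3.472e-02, 2.778e-02]  (obs o_0=2)
t=1: δ = [4.340e-03, 1.736e-03, 3.086e-03, 2.170e-03, 1.736e-03]  ψ = [0, 0, 1, 3, 1]  (obs o_1=0)
t=2: δ = [3.014e-04, 1.286e-04, 6.028e-05, 2.572e-04, 1.929e-04]  ψ = [0, 2, 0, 2, 2]  (obs o_2=3)
t=3: δ = [2.093e-05, 1.256e-05, 1.072e-05, 1.072e-05, 7.144e-06]  ψ = [0, 0, 3, 3, 3]  (obs o_3=4)
t=4: δ = [2.180e-06, 5.814e-07, 1.047e-06, 2.907e-07, 5.233e-07]  ψ = [0, 0, 1, 0, 1]  (obs o_4=2)
backtrack: best end state = 0; path = [0, 0, 0, 0, 0]

path = [0, 0, 0, 0, 0]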